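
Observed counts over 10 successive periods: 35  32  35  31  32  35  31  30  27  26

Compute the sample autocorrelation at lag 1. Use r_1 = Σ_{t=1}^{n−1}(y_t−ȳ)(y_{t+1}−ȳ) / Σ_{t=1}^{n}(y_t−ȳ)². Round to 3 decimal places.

0.374

Mean ȳ = (35 + 32 + 35 + 31 + 32 + 35 + 31 + 30 + 27 + 26)/10 = 31.4000
Numerator Σ_{t=1}^{9}(y_t−ȳ)(y_{t+1}−ȳ) = 33.8400
Denominator Σ(y_t−ȳ)² = 90.4000
r_1 = 33.8400 / 90.4000 = 0.374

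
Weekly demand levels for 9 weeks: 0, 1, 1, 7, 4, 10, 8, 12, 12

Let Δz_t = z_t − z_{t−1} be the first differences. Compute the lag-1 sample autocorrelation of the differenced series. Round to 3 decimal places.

-0.890

First differences Δz: 1, 0, 6, -3, 6, -2, 4, 0
Mean of differences = 1.5000
Numerator Σ(Δz_t−Δz̄)(Δz_{t+1}−Δz̄) = -74.7500
Denominator Σ(Δz_t−Δz̄)² = 84.0000
r_1(Δz) = -74.7500 / 84.0000 = -0.890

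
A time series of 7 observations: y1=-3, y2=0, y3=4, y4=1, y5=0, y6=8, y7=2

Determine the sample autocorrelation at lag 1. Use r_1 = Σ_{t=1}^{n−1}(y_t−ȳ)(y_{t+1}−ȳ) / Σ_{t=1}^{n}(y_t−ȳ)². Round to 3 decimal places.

-0.071

Mean ȳ = (-3 + 0 + 4 + 1 + 0 + 8 + 2)/7 = 1.7143
Numerator Σ_{t=1}^{6}(y_t−ȳ)(y_{t+1}−ȳ) = -5.2245
Denominator Σ(y_t−ȳ)² = 73.4286
r_1 = -5.2245 / 73.4286 = -0.071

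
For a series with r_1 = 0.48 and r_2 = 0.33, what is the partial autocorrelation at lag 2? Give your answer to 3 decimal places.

0.129

φ_{22} = (r_2 − r_1²) / (1 − r_1²)
r_1² = (0.48)² = 0.2304
Numerator = 0.33 − 0.2304 = 0.0996; denominator = 1 − 0.2304 = 0.7696
φ_{22} = 0.0996 / 0.7696 = 0.129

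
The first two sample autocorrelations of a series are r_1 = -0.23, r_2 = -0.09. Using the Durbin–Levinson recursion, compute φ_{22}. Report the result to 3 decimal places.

-0.151

φ_{22} = (r_2 − r_1²) / (1 − r_1²)
r_1² = (-0.23)² = 0.0529
Numerator = -0.09 − 0.0529 = -0.1429; denominator = 1 − 0.0529 = 0.9471
φ_{22} = -0.1429 / 0.9471 = -0.151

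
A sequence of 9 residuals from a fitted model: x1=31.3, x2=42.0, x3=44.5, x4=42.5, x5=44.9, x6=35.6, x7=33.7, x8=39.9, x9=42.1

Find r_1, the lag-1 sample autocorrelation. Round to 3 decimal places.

Mean x̄ = (31.3 + 42.0 + 44.5 + 42.5 + 44.9 + 35.6 + 33.7 + 39.9 + 42.1)/9 = 39.6111
Numerator Σ_{t=1}^{8}(x_t−x̄)(x_{t+1}−x̄) = 22.7343
Denominator Σ(x_t−x̄)² = 192.3089
r_1 = 22.7343 / 192.3089 = 0.118

0.118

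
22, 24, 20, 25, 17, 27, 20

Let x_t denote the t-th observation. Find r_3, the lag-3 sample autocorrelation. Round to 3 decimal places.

Mean x̄ = (22 + 24 + 20 + 25 + 17 + 27 + 20)/7 = 22.1429
Deviations from mean: -0.1429, 1.8571, -2.1429, 2.8571, -5.1429, 4.8571, -2.1429
Numerator Σ_{t=1}^{4}(x_t−x̄)(x_{t+3}−x̄) = -26.4898
Denominator Σ(x_t−x̄)² = 70.8571
r_3 = -26.4898 / 70.8571 = -0.374

-0.374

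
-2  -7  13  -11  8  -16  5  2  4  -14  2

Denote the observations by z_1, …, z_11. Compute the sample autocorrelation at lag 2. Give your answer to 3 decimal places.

0.387

Mean z̄ = (-2 − 7 + 13 − 11 + 8 − 16 + 5 + 2 + 4 − 14 + 2)/11 = -1.4545
Numerator Σ_{t=1}^{9}(z_t−z̄)(z_{t+2}−z̄) = 342.0413
Denominator Σ(z_t−z̄)² = 884.7273
r_2 = 342.0413 / 884.7273 = 0.387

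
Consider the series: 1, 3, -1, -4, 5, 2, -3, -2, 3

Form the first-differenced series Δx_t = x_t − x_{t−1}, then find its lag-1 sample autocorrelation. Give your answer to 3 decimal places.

First differences Δx: 2, -4, -3, 9, -3, -5, 1, 5
Mean of differences = 0.2500
Numerator Σ(Δx_t−Δx̄)(Δx_{t+1}−Δx̄) = -33.8125
Denominator Σ(Δx_t−Δx̄)² = 169.5000
r_1(Δx) = -33.8125 / 169.5000 = -0.199

-0.199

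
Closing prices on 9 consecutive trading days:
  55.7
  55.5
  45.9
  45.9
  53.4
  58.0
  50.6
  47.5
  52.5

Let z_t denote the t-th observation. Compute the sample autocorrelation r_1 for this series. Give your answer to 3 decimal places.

Mean z̄ = (55.7 + 55.5 + 45.9 + 45.9 + 53.4 + 58.0 + 50.6 + 47.5 + 52.5)/9 = 51.6667
Numerator Σ_{t=1}^{8}(z_t−z̄)(z_{t+1}−z̄) = 21.8089
Denominator Σ(z_t−z̄)² = 159.7800
r_1 = 21.8089 / 159.7800 = 0.136

0.136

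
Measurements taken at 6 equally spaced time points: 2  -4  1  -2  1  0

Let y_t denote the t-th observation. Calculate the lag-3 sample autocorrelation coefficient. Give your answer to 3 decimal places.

-0.329

Mean ȳ = (2 − 4 + 1 − 2 + 1 + 0)/6 = -0.3333
Σ(y_t−ȳ)(y_{t+3}−ȳ) = (-3.8889) + (-4.8889) + (0.4444) = -8.3333
Denominator Σ(y_t−ȳ)² = 25.3333
r_3 = -8.3333 / 25.3333 = -0.329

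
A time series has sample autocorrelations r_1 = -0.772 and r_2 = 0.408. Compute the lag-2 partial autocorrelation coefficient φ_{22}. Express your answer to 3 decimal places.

-0.465

φ_{22} = (r_2 − r_1²) / (1 − r_1²)
r_1² = (-0.772)² = 0.595984
Numerator = 0.408 − 0.5960 = -0.1880; denominator = 1 − 0.5960 = 0.4040
φ_{22} = -0.1880 / 0.4040 = -0.465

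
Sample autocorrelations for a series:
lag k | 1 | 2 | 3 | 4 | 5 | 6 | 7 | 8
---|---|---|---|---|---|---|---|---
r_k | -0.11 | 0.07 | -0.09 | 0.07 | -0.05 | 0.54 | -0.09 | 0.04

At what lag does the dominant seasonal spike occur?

6

The largest autocorrelation is r_6 = 0.54; the remaining lags stay at or below 0.07.
The dominant spike at lag 6 indicates a seasonal period of 6.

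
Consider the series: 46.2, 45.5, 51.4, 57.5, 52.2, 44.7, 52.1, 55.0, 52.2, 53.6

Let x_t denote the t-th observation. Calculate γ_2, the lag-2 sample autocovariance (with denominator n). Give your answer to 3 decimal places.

-9.058

Mean x̄ = (46.2 + 45.5 + 51.4 + 57.5 + 52.2 + 44.7 + 52.1 + 55.0 + 52.2 + 53.6)/10 = 51.0400
Σ_{t=1}^{8}(x_t−x̄)(x_{t+2}−x̄) = -90.5792
γ_2 = -90.5792 / 10 = -9.058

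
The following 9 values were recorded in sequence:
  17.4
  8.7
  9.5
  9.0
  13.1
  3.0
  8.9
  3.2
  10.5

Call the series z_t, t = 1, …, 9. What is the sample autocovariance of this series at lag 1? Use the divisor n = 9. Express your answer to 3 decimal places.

Mean z̄ = (17.4 + 8.7 + 9.5 + 9.0 + 13.1 + 3.0 + 8.9 + 3.2 + 10.5)/9 = 9.2556
Σ_{t=1}^{8}(z_t−z̄)(z_{t+1}−z̄) = -32.9131
γ_1 = -32.9131 / 9 = -3.657

-3.657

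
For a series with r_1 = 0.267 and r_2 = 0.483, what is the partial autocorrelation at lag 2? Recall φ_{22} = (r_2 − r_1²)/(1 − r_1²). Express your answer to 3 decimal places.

0.443

φ_{22} = (r_2 − r_1²) / (1 − r_1²)
r_1² = (0.267)² = 0.071289
Numerator = 0.483 − 0.0713 = 0.4117; denominator = 1 − 0.0713 = 0.9287
φ_{22} = 0.4117 / 0.9287 = 0.443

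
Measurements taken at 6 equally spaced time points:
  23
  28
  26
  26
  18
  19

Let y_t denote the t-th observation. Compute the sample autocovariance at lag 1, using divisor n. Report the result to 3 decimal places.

4.481

Mean ȳ = (23 + 28 + 26 + 26 + 18 + 19)/6 = 23.3333
Deviations: -0.3333, 4.6667, 2.6667, 2.6667, -5.3333, -4.3333
Σ_{t=1}^{5}(y_t−ȳ)(y_{t+1}−ȳ) = 26.8889
γ_1 = 26.8889 / 6 = 4.481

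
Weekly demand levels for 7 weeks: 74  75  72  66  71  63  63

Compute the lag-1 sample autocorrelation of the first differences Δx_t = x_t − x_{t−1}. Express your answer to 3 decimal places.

-0.700

First differences Δx: 1, -3, -6, 5, -8, 0
Mean of differences = -1.8333
Numerator Σ(Δx_t−Δx̄)(Δx_{t+1}−Δx̄) = -80.3611
Denominator Σ(Δx_t−Δx̄)² = 114.8333
r_1(Δx) = -80.3611 / 114.8333 = -0.700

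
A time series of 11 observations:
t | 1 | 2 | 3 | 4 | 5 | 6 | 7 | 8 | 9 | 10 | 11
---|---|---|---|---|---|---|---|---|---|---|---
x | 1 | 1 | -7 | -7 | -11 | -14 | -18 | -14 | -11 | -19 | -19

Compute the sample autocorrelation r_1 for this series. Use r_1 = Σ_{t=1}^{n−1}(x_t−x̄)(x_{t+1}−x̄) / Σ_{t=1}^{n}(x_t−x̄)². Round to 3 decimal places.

Mean x̄ = (1 + 1 − 7 − 7 − 11 − 14 − 18 − 14 − 11 − 19 − 19)/11 = -10.7273
Numerator Σ_{t=1}^{10}(x_t−x̄)(x_{t+1}−x̄) = 314.1983
Denominator Σ(x_t−x̄)² = 514.1818
r_1 = 314.1983 / 514.1818 = 0.611

0.611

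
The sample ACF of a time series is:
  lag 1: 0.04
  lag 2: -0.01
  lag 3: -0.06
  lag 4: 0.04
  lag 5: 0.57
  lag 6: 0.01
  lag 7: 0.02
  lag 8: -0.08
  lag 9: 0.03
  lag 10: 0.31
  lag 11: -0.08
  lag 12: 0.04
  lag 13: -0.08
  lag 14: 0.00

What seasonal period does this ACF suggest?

5

The largest autocorrelation is r_5 = 0.57, with a weaker echo at lag 10 (0.31); the remaining lags stay at or below 0.04.
The dominant spike at lag 5 indicates a seasonal period of 5.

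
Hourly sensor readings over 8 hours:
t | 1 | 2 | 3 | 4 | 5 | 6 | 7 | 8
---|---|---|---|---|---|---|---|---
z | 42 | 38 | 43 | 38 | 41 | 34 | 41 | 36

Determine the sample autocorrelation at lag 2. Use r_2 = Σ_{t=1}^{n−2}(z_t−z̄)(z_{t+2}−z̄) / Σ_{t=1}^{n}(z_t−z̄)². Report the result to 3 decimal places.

Mean z̄ = (42 + 38 + 43 + 38 + 41 + 34 + 41 + 36)/8 = 39.1250
Σ(z_t−z̄)(z_{t+2}−z̄) = (11.1406) + (1.2656) + (7.2656) + (5.7656) + (3.5156) + (16.0156) = 44.9688
Denominator Σ(z_t−z̄)² = 68.8750
r_2 = 44.9688 / 68.8750 = 0.653

0.653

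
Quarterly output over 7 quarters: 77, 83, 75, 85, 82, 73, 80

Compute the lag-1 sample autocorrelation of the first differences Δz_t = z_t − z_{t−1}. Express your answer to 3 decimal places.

-0.561

First differences Δz: 6, -8, 10, -3, -9, 7
Mean of differences = 0.5000
Numerator Σ(Δz_t−Δz̄)(Δz_{t+1}−Δz̄) = -189.2500
Denominator Σ(Δz_t−Δz̄)² = 337.5000
r_1(Δz) = -189.2500 / 337.5000 = -0.561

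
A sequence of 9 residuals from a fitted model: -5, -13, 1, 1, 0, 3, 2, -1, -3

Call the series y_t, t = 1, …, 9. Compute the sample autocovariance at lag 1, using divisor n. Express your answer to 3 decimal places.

5.062

Mean ȳ = (-5 − 13 + 1 + 1 + 0 + 3 + 2 − 1 − 3)/9 = -1.6667
Σ_{t=1}^{8}(y_t−ȳ)(y_{t+1}−ȳ) = 45.5556
γ_1 = 45.5556 / 9 = 5.062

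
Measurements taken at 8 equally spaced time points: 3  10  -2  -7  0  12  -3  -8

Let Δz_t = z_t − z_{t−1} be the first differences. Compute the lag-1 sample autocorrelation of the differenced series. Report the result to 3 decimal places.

First differences Δz: 7, -12, -5, 7, 12, -15, -5
Mean of differences = -1.5714
Numerator Σ(Δz_t−Δz̄)(Δz_{t+1}−Δz̄) = -102.8980
Denominator Σ(Δz_t−Δz̄)² = 643.7143
r_1(Δz) = -102.8980 / 643.7143 = -0.160

-0.160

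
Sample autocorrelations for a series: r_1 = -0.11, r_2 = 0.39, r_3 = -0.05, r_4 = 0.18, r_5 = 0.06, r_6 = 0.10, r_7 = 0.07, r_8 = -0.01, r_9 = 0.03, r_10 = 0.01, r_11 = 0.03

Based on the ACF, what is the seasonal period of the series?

The largest autocorrelation is r_2 = 0.39, with a weaker echo at lag 4 (0.18); the remaining lags stay at or below 0.10.
The dominant spike at lag 2 indicates a seasonal period of 2.

2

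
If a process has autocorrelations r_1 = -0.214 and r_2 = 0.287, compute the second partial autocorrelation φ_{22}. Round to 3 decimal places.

0.253

φ_{22} = (r_2 − r_1²) / (1 − r_1²)
r_1² = (-0.214)² = 0.045796
Numerator = 0.287 − 0.0458 = 0.2412; denominator = 1 − 0.0458 = 0.9542
φ_{22} = 0.2412 / 0.9542 = 0.253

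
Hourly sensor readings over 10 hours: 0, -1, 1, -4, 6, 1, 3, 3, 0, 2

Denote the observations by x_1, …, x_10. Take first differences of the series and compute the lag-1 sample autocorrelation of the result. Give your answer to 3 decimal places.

First differences Δx: -1, 2, -5, 10, -5, 2, 0, -3, 2
Mean of differences = 0.2222
Numerator Σ(Δx_t−Δx̄)(Δx_{t+1}−Δx̄) = -128.2716
Denominator Σ(Δx_t−Δx̄)² = 171.5556
r_1(Δx) = -128.2716 / 171.5556 = -0.748

-0.748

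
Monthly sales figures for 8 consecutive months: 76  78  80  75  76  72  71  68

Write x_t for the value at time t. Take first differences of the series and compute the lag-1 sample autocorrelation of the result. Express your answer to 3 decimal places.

First differences Δx: 2, 2, -5, 1, -4, -1, -3
Mean of differences = -1.1429
Numerator Σ(Δx_t−Δx̄)(Δx_{t+1}−Δx̄) = -17.3061
Denominator Σ(Δx_t−Δx̄)² = 50.8571
r_1(Δx) = -17.3061 / 50.8571 = -0.340

-0.340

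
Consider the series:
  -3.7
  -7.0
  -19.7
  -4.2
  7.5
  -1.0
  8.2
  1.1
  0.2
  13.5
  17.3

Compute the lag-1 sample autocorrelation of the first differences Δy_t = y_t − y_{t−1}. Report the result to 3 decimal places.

First differences Δy: -3.3, -12.7, 15.5, 11.7, -8.5, 9.2, -7.1, -0.9, 13.3, 3.8
Mean of differences = 2.1000
Numerator Σ(Δy_t−Δȳ)(Δy_{t+1}−Δȳ) = -219.0600
Denominator Σ(Δy_t−Δȳ)² = 904.6600
r_1(Δy) = -219.0600 / 904.6600 = -0.242

-0.242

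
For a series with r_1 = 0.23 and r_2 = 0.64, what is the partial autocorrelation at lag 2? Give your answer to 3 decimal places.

0.620

φ_{22} = (r_2 − r_1²) / (1 − r_1²)
r_1² = (0.23)² = 0.0529
Numerator = 0.64 − 0.0529 = 0.5871; denominator = 1 − 0.0529 = 0.9471
φ_{22} = 0.5871 / 0.9471 = 0.620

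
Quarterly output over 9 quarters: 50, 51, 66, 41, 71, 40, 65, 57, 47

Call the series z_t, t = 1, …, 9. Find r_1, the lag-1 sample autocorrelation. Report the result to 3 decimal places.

-0.783

Mean z̄ = (50 + 51 + 66 + 41 + 71 + 40 + 65 + 57 + 47)/9 = 54.2222
Numerator Σ_{t=1}^{8}(z_t−z̄)(z_{t+1}−z̄) = -783.9383
Denominator Σ(z_t−z̄)² = 1001.5556
r_1 = -783.9383 / 1001.5556 = -0.783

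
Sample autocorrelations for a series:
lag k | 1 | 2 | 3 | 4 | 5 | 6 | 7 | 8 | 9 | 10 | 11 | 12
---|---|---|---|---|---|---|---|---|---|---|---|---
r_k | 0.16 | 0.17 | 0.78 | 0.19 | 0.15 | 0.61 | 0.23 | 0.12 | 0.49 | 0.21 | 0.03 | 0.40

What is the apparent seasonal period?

The largest autocorrelation is r_3 = 0.78, with weaker echoes at lags 6 (0.61), 9 (0.49) and 12 (0.40); the remaining lags stay at or below 0.23.
The dominant spike at lag 3 indicates a seasonal period of 3.

3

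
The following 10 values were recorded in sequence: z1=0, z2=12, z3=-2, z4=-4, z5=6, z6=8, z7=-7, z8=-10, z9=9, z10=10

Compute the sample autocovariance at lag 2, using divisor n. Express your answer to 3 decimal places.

Mean z̄ = (0 + 12 − 2 − 4 + 6 + 8 − 7 − 10 + 9 + 10)/10 = 2.2000
Σ_{t=1}^{8}(z_t−z̄)(z_{t+2}−z̄) = -366.8800
γ_2 = -366.8800 / 10 = -36.688

-36.688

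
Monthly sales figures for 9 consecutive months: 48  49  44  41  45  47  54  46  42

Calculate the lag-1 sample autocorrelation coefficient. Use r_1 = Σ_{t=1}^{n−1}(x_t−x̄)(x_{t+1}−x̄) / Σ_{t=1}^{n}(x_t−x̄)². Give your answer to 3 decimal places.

0.170

Mean x̄ = (48 + 49 + 44 + 41 + 45 + 47 + 54 + 46 + 42)/9 = 46.2222
Numerator Σ_{t=1}^{8}(x_t−x̄)(x_{t+1}−x̄) = 21.0617
Denominator Σ(x_t−x̄)² = 123.5556
r_1 = 21.0617 / 123.5556 = 0.170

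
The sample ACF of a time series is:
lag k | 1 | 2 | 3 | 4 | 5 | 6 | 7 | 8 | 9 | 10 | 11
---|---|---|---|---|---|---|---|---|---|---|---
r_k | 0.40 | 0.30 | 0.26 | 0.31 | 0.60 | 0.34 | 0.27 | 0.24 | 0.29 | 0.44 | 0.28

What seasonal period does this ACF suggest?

5

The largest autocorrelation is r_5 = 0.60, with a weaker echo at lag 10 (0.44); the remaining lags stay at or below 0.40. The elevated value at lag 1 (0.40), dropping to 0.30 at lag 2, reflects decaying short-term dependence rather than seasonality.
The dominant spike at lag 5 indicates a seasonal period of 5.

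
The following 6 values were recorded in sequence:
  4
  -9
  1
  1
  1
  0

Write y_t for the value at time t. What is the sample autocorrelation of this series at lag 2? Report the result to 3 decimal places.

Mean ȳ = (4 − 9 + 1 + 1 + 1 + 0)/6 = -0.3333
Σ(y_t−ȳ)(y_{t+2}−ȳ) = (5.7778) + (-11.5556) + (1.7778) + (0.4444) = -3.5556
Denominator Σ(y_t−ȳ)² = 99.3333
r_2 = -3.5556 / 99.3333 = -0.036

-0.036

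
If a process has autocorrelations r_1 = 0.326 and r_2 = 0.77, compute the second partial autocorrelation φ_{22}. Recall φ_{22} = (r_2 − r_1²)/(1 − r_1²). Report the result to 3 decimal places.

0.743

φ_{22} = (r_2 − r_1²) / (1 − r_1²)
r_1² = (0.326)² = 0.106276
Numerator = 0.77 − 0.1063 = 0.6637; denominator = 1 − 0.1063 = 0.8937
φ_{22} = 0.6637 / 0.8937 = 0.743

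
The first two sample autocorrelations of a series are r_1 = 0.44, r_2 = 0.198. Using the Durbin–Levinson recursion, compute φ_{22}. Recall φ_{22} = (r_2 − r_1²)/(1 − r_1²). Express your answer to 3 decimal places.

0.005

φ_{22} = (r_2 − r_1²) / (1 − r_1²)
r_1² = (0.44)² = 0.1936
Numerator = 0.198 − 0.1936 = 0.0044; denominator = 1 − 0.1936 = 0.8064
φ_{22} = 0.0044 / 0.8064 = 0.005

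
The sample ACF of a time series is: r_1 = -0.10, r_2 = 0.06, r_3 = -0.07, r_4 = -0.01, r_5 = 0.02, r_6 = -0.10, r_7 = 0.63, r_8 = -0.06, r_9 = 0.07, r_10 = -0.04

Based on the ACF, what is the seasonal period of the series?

7

The largest autocorrelation is r_7 = 0.63; the remaining lags stay at or below 0.07.
The dominant spike at lag 7 indicates a seasonal period of 7.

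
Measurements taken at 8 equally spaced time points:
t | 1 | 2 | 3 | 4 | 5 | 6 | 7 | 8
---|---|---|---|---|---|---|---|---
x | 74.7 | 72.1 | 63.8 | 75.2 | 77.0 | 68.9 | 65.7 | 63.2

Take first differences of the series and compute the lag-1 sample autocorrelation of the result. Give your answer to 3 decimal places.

-0.171

First differences Δx: -2.6, -8.3, 11.4, 1.8, -8.1, -3.2, -2.5
Mean of differences = -1.6429
Numerator Σ(Δx_t−Δx̄)(Δx_{t+1}−Δx̄) = -46.3933
Denominator Σ(Δx_t−Δx̄)² = 272.0571
r_1(Δx) = -46.3933 / 272.0571 = -0.171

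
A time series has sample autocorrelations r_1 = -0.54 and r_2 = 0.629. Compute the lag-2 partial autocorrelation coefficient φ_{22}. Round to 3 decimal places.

φ_{22} = (r_2 − r_1²) / (1 − r_1²)
r_1² = (-0.54)² = 0.2916
Numerator = 0.629 − 0.2916 = 0.3374; denominator = 1 − 0.2916 = 0.7084
φ_{22} = 0.3374 / 0.7084 = 0.476

0.476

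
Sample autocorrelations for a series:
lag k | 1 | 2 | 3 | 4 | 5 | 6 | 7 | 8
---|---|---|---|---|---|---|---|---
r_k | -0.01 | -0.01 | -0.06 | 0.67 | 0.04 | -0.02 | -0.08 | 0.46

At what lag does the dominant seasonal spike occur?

4

The largest autocorrelation is r_4 = 0.67, with a weaker echo at lag 8 (0.46); the remaining lags stay at or below 0.04.
The dominant spike at lag 4 indicates a seasonal period of 4.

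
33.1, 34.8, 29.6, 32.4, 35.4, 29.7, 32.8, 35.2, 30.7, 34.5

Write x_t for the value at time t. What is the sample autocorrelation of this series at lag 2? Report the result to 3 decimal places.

-0.277

Mean x̄ = (33.1 + 34.8 + 29.6 + 32.4 + 35.4 + 29.7 + 32.8 + 35.2 + 30.7 + 34.5)/10 = 32.8200
Numerator Σ_{t=1}^{8}(x_t−x̄)(x_{t+2}−x̄) = -12.1668
Denominator Σ(x_t−x̄)² = 43.9160
r_2 = -12.1668 / 43.9160 = -0.277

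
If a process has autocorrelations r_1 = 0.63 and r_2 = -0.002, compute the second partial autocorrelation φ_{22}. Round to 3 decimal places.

-0.661

φ_{22} = (r_2 − r_1²) / (1 − r_1²)
r_1² = (0.63)² = 0.3969
Numerator = -0.002 − 0.3969 = -0.3989; denominator = 1 − 0.3969 = 0.6031
φ_{22} = -0.3989 / 0.6031 = -0.661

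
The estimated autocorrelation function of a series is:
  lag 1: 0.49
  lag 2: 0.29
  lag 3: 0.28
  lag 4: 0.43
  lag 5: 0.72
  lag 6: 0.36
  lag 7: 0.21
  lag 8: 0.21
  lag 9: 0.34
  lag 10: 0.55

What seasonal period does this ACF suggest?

5

The largest autocorrelation is r_5 = 0.72, with a weaker echo at lag 10 (0.55); the remaining lags stay at or below 0.49. The elevated value at lag 1 (0.49), dropping to 0.29 at lag 2, reflects decaying short-term dependence rather than seasonality.
The dominant spike at lag 5 indicates a seasonal period of 5.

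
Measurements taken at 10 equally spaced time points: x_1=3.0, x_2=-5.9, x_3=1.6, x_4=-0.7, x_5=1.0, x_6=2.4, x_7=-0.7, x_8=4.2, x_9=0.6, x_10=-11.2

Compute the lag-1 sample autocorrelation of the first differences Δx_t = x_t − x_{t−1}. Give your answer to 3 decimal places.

First differences Δx: -8.9, 7.5, -2.3, 1.7, 1.4, -3.1, 4.9, -3.6, -11.8
Mean of differences = -1.5778
Numerator Σ(Δx_t−Δx̄)(Δx_{t+1}−Δx̄) = -72.4538
Denominator Σ(Δx_t−Δx̄)² = 309.0156
r_1(Δx) = -72.4538 / 309.0156 = -0.234

-0.234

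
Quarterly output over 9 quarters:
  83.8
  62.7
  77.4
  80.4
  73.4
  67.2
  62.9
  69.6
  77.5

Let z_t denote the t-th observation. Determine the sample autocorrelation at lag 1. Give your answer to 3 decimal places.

Mean z̄ = (83.8 + 62.7 + 77.4 + 80.4 + 73.4 + 67.2 + 62.9 + 69.6 + 77.5)/9 = 72.7667
Numerator Σ_{t=1}^{8}(z_t−z̄)(z_{t+1}−z̄) = -49.8544
Denominator Σ(z_t−z̄)² = 463.9800
r_1 = -49.8544 / 463.9800 = -0.107

-0.107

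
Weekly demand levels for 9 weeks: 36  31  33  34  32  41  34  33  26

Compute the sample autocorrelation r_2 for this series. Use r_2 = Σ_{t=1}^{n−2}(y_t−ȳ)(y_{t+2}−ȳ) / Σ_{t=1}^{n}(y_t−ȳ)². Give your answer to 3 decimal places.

-0.041

Mean ȳ = (36 + 31 + 33 + 34 + 32 + 41 + 34 + 33 + 26)/9 = 33.3333
Σ(y_t−ȳ)(y_{t+2}−ȳ) = (-0.8889) + (-1.5556) + (0.4444) + (5.1111) + (-0.8889) + (-2.5556) + (-4.8889) = -5.2222
Denominator Σ(y_t−ȳ)² = 128.0000
r_2 = -5.2222 / 128.0000 = -0.041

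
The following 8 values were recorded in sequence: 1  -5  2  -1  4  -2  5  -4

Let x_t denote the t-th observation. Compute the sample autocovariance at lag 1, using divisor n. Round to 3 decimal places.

Mean x̄ = (1 − 5 + 2 − 1 + 4 − 2 + 5 − 4)/8 = 0.0000
Σ_{t=1}^{7}(x_t−x̄)(x_{t+1}−x̄) = -59.0000
γ_1 = -59.0000 / 8 = -7.375

-7.375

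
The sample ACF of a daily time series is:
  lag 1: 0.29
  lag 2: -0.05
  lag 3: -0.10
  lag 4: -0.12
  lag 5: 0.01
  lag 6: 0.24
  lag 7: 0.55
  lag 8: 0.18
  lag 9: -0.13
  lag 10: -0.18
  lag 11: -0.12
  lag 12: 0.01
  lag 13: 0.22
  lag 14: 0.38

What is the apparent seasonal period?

7

The largest autocorrelation is r_7 = 0.55, with a weaker echo at lag 14 (0.38); the remaining lags stay at or below 0.29.
The dominant spike at lag 7 indicates a seasonal period of 7.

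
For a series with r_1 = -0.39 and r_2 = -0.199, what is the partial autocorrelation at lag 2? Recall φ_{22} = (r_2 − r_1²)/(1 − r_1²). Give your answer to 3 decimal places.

φ_{22} = (r_2 − r_1²) / (1 − r_1²)
r_1² = (-0.39)² = 0.1521
Numerator = -0.199 − 0.1521 = -0.3511; denominator = 1 − 0.1521 = 0.8479
φ_{22} = -0.3511 / 0.8479 = -0.414

-0.414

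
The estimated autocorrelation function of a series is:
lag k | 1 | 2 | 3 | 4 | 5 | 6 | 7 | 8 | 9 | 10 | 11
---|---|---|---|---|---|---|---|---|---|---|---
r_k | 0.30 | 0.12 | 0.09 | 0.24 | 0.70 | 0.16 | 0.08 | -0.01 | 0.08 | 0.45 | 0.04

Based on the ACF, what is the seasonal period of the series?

5

The largest autocorrelation is r_5 = 0.70, with a weaker echo at lag 10 (0.45); the remaining lags stay at or below 0.30. The elevated value at lag 1 (0.30), dropping to 0.12 at lag 2, reflects decaying short-term dependence rather than seasonality.
The dominant spike at lag 5 indicates a seasonal period of 5.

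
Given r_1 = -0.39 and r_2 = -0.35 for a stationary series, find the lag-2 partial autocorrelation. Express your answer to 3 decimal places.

-0.592

φ_{22} = (r_2 − r_1²) / (1 − r_1²)
r_1² = (-0.39)² = 0.1521
Numerator = -0.35 − 0.1521 = -0.5021; denominator = 1 − 0.1521 = 0.8479
φ_{22} = -0.5021 / 0.8479 = -0.592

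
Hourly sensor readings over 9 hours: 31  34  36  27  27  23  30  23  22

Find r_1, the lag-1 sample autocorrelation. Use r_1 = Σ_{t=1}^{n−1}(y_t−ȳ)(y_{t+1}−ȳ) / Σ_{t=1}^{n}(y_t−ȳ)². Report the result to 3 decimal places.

0.366

Mean ȳ = (31 + 34 + 36 + 27 + 27 + 23 + 30 + 23 + 22)/9 = 28.1111
Numerator Σ_{t=1}^{8}(y_t−ȳ)(y_{t+1}−ȳ) = 73.5432
Denominator Σ(y_t−ȳ)² = 200.8889
r_1 = 73.5432 / 200.8889 = 0.366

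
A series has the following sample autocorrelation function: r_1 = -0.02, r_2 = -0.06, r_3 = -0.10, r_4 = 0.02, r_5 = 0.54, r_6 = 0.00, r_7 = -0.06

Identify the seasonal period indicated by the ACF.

5

The largest autocorrelation is r_5 = 0.54; the remaining lags stay at or below 0.02.
The dominant spike at lag 5 indicates a seasonal period of 5.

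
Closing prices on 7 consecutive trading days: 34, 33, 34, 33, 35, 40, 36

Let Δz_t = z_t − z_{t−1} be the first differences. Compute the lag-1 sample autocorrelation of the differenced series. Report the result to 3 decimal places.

First differences Δz: -1, 1, -1, 2, 5, -4
Mean of differences = 0.3333
Numerator Σ(Δz_t−Δz̄)(Δz_{t+1}−Δz̄) = -16.4444
Denominator Σ(Δz_t−Δz̄)² = 47.3333
r_1(Δz) = -16.4444 / 47.3333 = -0.347

-0.347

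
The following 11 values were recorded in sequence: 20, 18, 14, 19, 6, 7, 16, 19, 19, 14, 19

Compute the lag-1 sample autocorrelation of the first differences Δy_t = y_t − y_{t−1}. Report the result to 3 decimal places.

First differences Δy: -2, -4, 5, -13, 1, 9, 3, 0, -5, 5
Mean of differences = -0.1000
Numerator Σ(Δy_t−Δȳ)(Δy_{t+1}−Δȳ) = -79.4100
Denominator Σ(Δy_t−Δȳ)² = 354.9000
r_1(Δy) = -79.4100 / 354.9000 = -0.224

-0.224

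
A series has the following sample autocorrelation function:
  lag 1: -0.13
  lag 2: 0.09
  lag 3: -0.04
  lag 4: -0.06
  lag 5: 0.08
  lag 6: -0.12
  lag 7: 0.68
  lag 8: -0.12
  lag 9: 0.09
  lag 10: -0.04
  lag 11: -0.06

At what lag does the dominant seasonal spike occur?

The largest autocorrelation is r_7 = 0.68; the remaining lags stay at or below 0.09.
The dominant spike at lag 7 indicates a seasonal period of 7.

7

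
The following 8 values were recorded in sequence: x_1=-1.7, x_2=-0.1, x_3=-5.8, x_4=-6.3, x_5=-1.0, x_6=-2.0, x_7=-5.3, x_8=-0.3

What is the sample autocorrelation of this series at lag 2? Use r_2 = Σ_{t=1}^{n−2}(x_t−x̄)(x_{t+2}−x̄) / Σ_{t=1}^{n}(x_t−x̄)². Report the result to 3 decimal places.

Mean x̄ = (-1.7 − 0.1 − 5.8 − 6.3 − 1.0 − 2.0 − 5.3 − 0.3)/8 = -2.8125
Deviations from mean: 1.1125, 2.7125, -2.9875, -3.4875, 1.8125, 0.8125, -2.4875, 2.5125
Numerator Σ_{t=1}^{6}(x_t−x̄)(x_{t+2}−x̄) = -23.4991
Denominator Σ(x_t−x̄)² = 46.1288
r_2 = -23.4991 / 46.1288 = -0.509

-0.509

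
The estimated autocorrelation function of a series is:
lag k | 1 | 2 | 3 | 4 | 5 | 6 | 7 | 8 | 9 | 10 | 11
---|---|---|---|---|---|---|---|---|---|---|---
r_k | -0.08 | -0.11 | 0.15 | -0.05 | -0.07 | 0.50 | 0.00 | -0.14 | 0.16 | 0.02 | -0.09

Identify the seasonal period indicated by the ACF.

6

The largest autocorrelation is r_6 = 0.50; the remaining lags stay at or below 0.16.
The dominant spike at lag 6 indicates a seasonal period of 6.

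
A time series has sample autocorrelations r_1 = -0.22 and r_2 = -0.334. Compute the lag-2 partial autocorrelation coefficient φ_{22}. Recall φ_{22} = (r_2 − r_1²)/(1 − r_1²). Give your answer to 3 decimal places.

-0.402

φ_{22} = (r_2 − r_1²) / (1 − r_1²)
r_1² = (-0.22)² = 0.0484
Numerator = -0.334 − 0.0484 = -0.3824; denominator = 1 − 0.0484 = 0.9516
φ_{22} = -0.3824 / 0.9516 = -0.402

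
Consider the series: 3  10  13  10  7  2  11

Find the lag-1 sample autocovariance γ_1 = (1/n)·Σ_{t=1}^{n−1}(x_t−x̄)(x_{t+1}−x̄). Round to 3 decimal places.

-0.571

Mean x̄ = (3 + 10 + 13 + 10 + 7 + 2 + 11)/7 = 8.0000
Σ_{t=1}^{6}(x_t−x̄)(x_{t+1}−x̄) = -4.0000
γ_1 = -4.0000 / 7 = -0.571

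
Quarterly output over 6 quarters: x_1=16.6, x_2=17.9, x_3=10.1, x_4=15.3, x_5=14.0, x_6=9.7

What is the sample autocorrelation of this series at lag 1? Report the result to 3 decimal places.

-0.175

Mean x̄ = (16.6 + 17.9 + 10.1 + 15.3 + 14.0 + 9.7)/6 = 13.9333
Numerator Σ_{t=1}^{5}(x_t−x̄)(x_{t+1}−x̄) = -10.0578
Denominator Σ(x_t−x̄)² = 57.3333
r_1 = -10.0578 / 57.3333 = -0.175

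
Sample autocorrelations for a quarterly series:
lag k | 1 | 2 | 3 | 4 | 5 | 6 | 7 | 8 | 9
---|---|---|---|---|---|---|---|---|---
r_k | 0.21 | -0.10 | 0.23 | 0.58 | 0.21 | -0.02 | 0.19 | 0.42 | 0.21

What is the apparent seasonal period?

4

The largest autocorrelation is r_4 = 0.58, with a weaker echo at lag 8 (0.42); the remaining lags stay at or below 0.23.
The dominant spike at lag 4 indicates a seasonal period of 4.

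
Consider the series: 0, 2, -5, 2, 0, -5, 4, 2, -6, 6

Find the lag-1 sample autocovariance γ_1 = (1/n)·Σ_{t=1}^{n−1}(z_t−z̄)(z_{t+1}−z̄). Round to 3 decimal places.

Mean z̄ = (0 + 2 − 5 + 2 + 0 − 5 + 4 + 2 − 6 + 6)/10 = 0.0000
Σ_{t=1}^{9}(z_t−z̄)(z_{t+1}−z̄) = -80.0000
γ_1 = -80.0000 / 10 = -8.000

-8.000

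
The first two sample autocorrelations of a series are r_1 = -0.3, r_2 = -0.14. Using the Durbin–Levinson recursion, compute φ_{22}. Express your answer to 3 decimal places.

-0.253

φ_{22} = (r_2 − r_1²) / (1 − r_1²)
r_1² = (-0.3)² = 0.09
Numerator = -0.14 − 0.0900 = -0.2300; denominator = 1 − 0.0900 = 0.9100
φ_{22} = -0.2300 / 0.9100 = -0.253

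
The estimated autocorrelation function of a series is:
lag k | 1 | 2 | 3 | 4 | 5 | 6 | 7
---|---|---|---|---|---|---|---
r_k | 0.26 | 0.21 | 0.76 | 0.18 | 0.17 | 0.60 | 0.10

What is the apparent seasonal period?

3

The largest autocorrelation is r_3 = 0.76, with a weaker echo at lag 6 (0.60); the remaining lags stay at or below 0.26. The elevated value at lag 1 (0.26), dropping to 0.21 at lag 2, reflects decaying short-term dependence rather than seasonality.
The dominant spike at lag 3 indicates a seasonal period of 3.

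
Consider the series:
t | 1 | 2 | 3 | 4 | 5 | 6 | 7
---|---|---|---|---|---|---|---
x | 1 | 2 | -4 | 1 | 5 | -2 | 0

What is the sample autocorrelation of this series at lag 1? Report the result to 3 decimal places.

-0.323

Mean x̄ = (1 + 2 − 4 + 1 + 5 − 2 + 0)/7 = 0.4286
Numerator Σ_{t=1}^{6}(x_t−x̄)(x_{t+1}−x̄) = -16.0408
Denominator Σ(x_t−x̄)² = 49.7143
r_1 = -16.0408 / 49.7143 = -0.323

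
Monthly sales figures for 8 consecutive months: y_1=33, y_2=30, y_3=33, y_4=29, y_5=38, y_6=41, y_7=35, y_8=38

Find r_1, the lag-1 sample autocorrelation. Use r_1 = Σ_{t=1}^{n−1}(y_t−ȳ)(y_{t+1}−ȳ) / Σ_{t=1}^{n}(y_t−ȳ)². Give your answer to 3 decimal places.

Mean ȳ = (33 + 30 + 33 + 29 + 38 + 41 + 35 + 38)/8 = 34.6250
Deviations from mean: -1.6250, -4.6250, -1.6250, -5.6250, 3.3750, 6.3750, 0.3750, 3.3750
Σ(y_t−ȳ)(y_{t+1}−ȳ) = (7.5156) + (7.5156) + (9.1406) + (-18.9844) + (21.5156) + (2.3906) + (1.2656) = 30.3594
Denominator Σ(y_t−ȳ)² = 121.8750
r_1 = 30.3594 / 121.8750 = 0.249

0.249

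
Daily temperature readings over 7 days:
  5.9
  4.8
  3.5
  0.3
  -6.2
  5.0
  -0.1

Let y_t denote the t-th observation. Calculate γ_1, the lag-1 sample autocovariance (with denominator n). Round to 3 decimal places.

-0.671

Mean ȳ = (5.9 + 4.8 + 3.5 + 0.3 − 6.2 + 5.0 − 0.1)/7 = 1.8857
Deviations: 4.0143, 2.9143, 1.6143, -1.5857, -8.0857, 3.1143, -1.9857
Σ_{t=1}^{6}(y_t−ȳ)(y_{t+1}−ȳ) = -4.7002
γ_1 = -4.7002 / 7 = -0.671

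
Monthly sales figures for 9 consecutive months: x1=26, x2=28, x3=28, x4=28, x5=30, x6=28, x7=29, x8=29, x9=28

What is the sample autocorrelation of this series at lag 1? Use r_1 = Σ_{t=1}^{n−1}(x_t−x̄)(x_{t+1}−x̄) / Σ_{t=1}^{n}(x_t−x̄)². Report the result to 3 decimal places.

Mean x̄ = (26 + 28 + 28 + 28 + 30 + 28 + 29 + 29 + 28)/9 = 28.2222
Numerator Σ_{t=1}^{8}(x_t−x̄)(x_{t+1}−x̄) = 0.0617
Denominator Σ(x_t−x̄)² = 9.5556
r_1 = 0.0617 / 9.5556 = 0.006

0.006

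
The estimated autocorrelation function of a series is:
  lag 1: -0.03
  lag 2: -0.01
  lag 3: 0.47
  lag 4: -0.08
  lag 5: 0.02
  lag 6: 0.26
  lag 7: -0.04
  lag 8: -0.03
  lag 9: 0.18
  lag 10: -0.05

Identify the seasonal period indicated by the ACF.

The largest autocorrelation is r_3 = 0.47, with weaker echoes at lags 6 (0.26) and 9 (0.18); the remaining lags stay at or below 0.02.
The dominant spike at lag 3 indicates a seasonal period of 3.

3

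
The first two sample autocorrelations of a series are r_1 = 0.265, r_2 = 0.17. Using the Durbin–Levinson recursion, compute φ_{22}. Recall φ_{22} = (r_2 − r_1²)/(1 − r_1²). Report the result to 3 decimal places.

0.107

φ_{22} = (r_2 − r_1²) / (1 − r_1²)
r_1² = (0.265)² = 0.070225
Numerator = 0.17 − 0.0702 = 0.0998; denominator = 1 − 0.0702 = 0.9298
φ_{22} = 0.0998 / 0.9298 = 0.107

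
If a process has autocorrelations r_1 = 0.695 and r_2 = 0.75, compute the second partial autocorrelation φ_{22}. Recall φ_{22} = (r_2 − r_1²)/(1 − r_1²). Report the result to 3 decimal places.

φ_{22} = (r_2 − r_1²) / (1 − r_1²)
r_1² = (0.695)² = 0.483025
Numerator = 0.75 − 0.4830 = 0.2670; denominator = 1 − 0.4830 = 0.5170
φ_{22} = 0.2670 / 0.5170 = 0.516

0.516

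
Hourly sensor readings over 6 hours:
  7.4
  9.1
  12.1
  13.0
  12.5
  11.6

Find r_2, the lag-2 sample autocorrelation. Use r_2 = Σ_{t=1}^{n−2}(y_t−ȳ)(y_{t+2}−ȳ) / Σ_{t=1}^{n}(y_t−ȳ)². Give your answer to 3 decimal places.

Mean ȳ = (7.4 + 9.1 + 12.1 + 13.0 + 12.5 + 11.6)/6 = 10.9500
Numerator Σ_{t=1}^{4}(y_t−ȳ)(y_{t+2}−ȳ) = -4.7600
Denominator Σ(y_t−ȳ)² = 24.3750
r_2 = -4.7600 / 24.3750 = -0.195

-0.195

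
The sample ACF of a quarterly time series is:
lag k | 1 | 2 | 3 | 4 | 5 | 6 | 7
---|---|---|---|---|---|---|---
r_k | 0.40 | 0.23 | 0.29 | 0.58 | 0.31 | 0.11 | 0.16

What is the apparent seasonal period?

4

The largest autocorrelation is r_4 = 0.58; the remaining lags stay at or below 0.40. The elevated value at lag 1 (0.40), dropping to 0.23 at lag 2, reflects decaying short-term dependence rather than seasonality.
The dominant spike at lag 4 indicates a seasonal period of 4.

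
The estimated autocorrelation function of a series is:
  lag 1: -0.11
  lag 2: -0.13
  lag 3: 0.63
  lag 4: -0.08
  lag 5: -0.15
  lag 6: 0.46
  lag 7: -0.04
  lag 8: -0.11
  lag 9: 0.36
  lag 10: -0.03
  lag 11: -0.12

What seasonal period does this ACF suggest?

3

The largest autocorrelation is r_3 = 0.63, with weaker echoes at lags 6 (0.46) and 9 (0.36); the remaining lags stay at or below -0.03.
The dominant spike at lag 3 indicates a seasonal period of 3.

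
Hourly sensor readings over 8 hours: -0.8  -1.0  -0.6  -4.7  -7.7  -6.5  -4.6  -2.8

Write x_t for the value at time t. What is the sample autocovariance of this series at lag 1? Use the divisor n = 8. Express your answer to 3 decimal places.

Mean x̄ = (-0.8 − 1.0 − 0.6 − 4.7 − 7.7 − 6.5 − 4.6 − 2.8)/8 = -3.5875
Σ_{t=1}^{7}(x_t−x̄)(x_{t+1}−x̄) = 30.3236
γ_1 = 30.3236 / 8 = 3.790

3.790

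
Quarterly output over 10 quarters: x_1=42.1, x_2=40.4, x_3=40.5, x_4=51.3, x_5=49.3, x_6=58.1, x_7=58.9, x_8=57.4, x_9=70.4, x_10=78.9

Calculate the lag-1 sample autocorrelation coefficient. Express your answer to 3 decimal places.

Mean x̄ = (42.1 + 40.4 + 40.5 + 51.3 + 49.3 + 58.1 + 58.9 + 57.4 + 70.4 + 78.9)/10 = 54.7300
Numerator Σ_{t=1}^{9}(x_t−x̄)(x_{t+1}−x̄) = 879.8081
Denominator Σ(x_t−x̄)² = 1474.2210
r_1 = 879.8081 / 1474.2210 = 0.597

0.597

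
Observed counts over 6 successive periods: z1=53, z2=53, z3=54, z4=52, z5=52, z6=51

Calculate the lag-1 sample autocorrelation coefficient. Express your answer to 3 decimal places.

Mean z̄ = (53 + 53 + 54 + 52 + 52 + 51)/6 = 52.5000
Deviations from mean: 0.5000, 0.5000, 1.5000, -0.5000, -0.5000, -1.5000
Numerator Σ_{t=1}^{5}(z_t−z̄)(z_{t+1}−z̄) = 1.2500
Denominator Σ(z_t−z̄)² = 5.5000
r_1 = 1.2500 / 5.5000 = 0.227

0.227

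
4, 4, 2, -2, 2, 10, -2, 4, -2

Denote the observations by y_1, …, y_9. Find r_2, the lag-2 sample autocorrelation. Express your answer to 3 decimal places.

Mean ȳ = (4 + 4 + 2 − 2 + 2 + 10 − 2 + 4 − 2)/9 = 2.2222
Numerator Σ_{t=1}^{7}(y_t−ȳ)(y_{t+2}−ȳ) = -8.0988
Denominator Σ(y_t−ȳ)² = 123.5556
r_2 = -8.0988 / 123.5556 = -0.066

-0.066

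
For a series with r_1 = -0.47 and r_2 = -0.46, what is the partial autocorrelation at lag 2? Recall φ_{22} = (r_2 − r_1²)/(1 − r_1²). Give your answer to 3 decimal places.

φ_{22} = (r_2 − r_1²) / (1 − r_1²)
r_1² = (-0.47)² = 0.2209
Numerator = -0.46 − 0.2209 = -0.6809; denominator = 1 − 0.2209 = 0.7791
φ_{22} = -0.6809 / 0.7791 = -0.874

-0.874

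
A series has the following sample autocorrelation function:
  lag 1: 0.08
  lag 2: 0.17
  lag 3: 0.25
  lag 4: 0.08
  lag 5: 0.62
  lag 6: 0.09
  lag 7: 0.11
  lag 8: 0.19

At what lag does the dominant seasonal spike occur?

5

The largest autocorrelation is r_5 = 0.62; the remaining lags stay at or below 0.25.
The dominant spike at lag 5 indicates a seasonal period of 5.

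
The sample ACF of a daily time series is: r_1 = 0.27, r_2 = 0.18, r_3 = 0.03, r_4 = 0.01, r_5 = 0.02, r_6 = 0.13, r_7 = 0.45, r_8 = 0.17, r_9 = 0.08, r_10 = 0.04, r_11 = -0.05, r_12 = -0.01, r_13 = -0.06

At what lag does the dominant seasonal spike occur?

7

The largest autocorrelation is r_7 = 0.45; the remaining lags stay at or below 0.27. The elevated value at lag 1 (0.27), dropping to 0.18 at lag 2, reflects decaying short-term dependence rather than seasonality.
The dominant spike at lag 7 indicates a seasonal period of 7.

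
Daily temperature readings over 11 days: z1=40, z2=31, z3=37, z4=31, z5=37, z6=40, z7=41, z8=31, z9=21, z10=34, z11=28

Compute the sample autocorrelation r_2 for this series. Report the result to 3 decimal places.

Mean z̄ = (40 + 31 + 37 + 31 + 37 + 40 + 41 + 31 + 21 + 34 + 28)/11 = 33.7273
Numerator Σ_{t=1}^{9}(z_t−z̄)(z_{t+2}−z̄) = 7.8512
Denominator Σ(z_t−z̄)² = 370.1818
r_2 = 7.8512 / 370.1818 = 0.021

0.021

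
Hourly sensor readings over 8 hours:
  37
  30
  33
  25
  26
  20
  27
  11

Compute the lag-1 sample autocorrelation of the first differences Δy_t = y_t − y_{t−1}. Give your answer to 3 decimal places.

First differences Δy: -7, 3, -8, 1, -6, 7, -16
Mean of differences = -3.7143
Numerator Σ(Δy_t−Δȳ)(Δy_{t+1}−Δȳ) = -237.9388
Denominator Σ(Δy_t−Δȳ)² = 367.4286
r_1(Δy) = -237.9388 / 367.4286 = -0.648

-0.648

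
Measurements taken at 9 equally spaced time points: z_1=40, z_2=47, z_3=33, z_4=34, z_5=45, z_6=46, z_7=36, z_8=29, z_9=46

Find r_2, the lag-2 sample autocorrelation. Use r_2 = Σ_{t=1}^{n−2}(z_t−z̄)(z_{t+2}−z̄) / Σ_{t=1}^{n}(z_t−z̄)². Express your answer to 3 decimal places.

Mean z̄ = (40 + 47 + 33 + 34 + 45 + 46 + 36 + 29 + 46)/9 = 39.5556
Σ(z_t−z̄)(z_{t+2}−z̄) = (-2.9136) + (-41.3580) + (-35.6914) + (-35.8025) + (-19.3580) + (-68.0247) + (-22.9136) = -226.0617
Denominator Σ(z_t−z̄)² = 366.2222
r_2 = -226.0617 / 366.2222 = -0.617

-0.617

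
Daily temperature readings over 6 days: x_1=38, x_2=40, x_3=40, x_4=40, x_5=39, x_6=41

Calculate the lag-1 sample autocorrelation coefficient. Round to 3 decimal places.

-0.271

Mean x̄ = (38 + 40 + 40 + 40 + 39 + 41)/6 = 39.6667
Deviations from mean: -1.6667, 0.3333, 0.3333, 0.3333, -0.6667, 1.3333
Σ(x_t−x̄)(x_{t+1}−x̄) = (-0.5556) + (0.1111) + (0.1111) + (-0.2222) + (-0.8889) = -1.4444
Denominator Σ(x_t−x̄)² = 5.3333
r_1 = -1.4444 / 5.3333 = -0.271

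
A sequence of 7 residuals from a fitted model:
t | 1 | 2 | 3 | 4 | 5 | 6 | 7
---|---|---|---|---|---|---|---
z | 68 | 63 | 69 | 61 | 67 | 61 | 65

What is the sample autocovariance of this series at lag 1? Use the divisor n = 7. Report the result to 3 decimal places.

Mean z̄ = (68 + 63 + 69 + 61 + 67 + 61 + 65)/7 = 64.8571
Deviations: 3.1429, -1.8571, 4.1429, -3.8571, 2.1429, -3.8571, 0.1429
Σ_{t=1}^{6}(z_t−z̄)(z_{t+1}−z̄) = -46.5918
γ_1 = -46.5918 / 7 = -6.656

-6.656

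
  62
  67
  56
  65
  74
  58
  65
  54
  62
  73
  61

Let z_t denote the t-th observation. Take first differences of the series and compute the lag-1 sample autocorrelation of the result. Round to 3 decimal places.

First differences Δz: 5, -11, 9, 9, -16, 7, -11, 8, 11, -12
Mean of differences = -0.1000
Numerator Σ(Δz_t−Δz̄)(Δz_{t+1}−Δz̄) = -537.4100
Denominator Σ(Δz_t−Δz̄)² = 1062.9000
r_1(Δz) = -537.4100 / 1062.9000 = -0.506

-0.506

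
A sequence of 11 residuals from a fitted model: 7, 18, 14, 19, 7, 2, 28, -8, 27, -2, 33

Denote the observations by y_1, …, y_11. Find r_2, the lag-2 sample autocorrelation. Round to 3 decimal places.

Mean ȳ = (7 + 18 + 14 + 19 + 7 + 2 + 28 − 8 + 27 − 2 + 33)/11 = 13.1818
Numerator Σ_{t=1}^{9}(y_t−ȳ)(y_{t+2}−ȳ) = 898.2975
Denominator Σ(y_t−ȳ)² = 1741.6364
r_2 = 898.2975 / 1741.6364 = 0.516

0.516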